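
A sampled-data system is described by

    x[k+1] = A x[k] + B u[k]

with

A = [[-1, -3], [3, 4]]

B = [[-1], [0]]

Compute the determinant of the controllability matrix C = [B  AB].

3

AB = [[1], [-3]]
Controllability matrix C = [B  AB] = [[-1, 1], [0, -3]]
det(C) = (-1)·(-3) - 1·0 = 3 - 0 = 3
Since det(C) ≠ 0, rank(C) = 2 and the system is completely controllable.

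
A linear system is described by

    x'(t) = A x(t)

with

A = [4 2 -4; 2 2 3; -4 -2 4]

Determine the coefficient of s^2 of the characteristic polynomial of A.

Expand det(sI - A) for the 3×3 matrix.
p(s) = s^3 - 10s^2 + 18s.
(Check: constant term = det(-A) = (-1)^3 det A = 0; coefficient of s^2 = -tr A = -10.)
The coefficient of s^2 is -10.

-10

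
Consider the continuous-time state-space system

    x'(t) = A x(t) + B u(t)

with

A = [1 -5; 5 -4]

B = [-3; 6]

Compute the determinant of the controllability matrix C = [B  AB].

315

AB = [[-33], [-39]]
Controllability matrix C = [B  AB] = [[-3, -33], [6, -39]]
det(C) = (-3)·(-39) - (-33)·6 = 117 - (-198) = 315
Since det(C) ≠ 0, rank(C) = 2 and the system is completely controllable.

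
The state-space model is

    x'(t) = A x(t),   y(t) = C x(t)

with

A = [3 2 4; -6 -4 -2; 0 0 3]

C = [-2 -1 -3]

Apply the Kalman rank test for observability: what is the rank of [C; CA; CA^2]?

CA = [[0, 0, -15]]
CA^2 = [[0, 0, -45]]
Observability matrix O = [C; CA; CA^2] = [[-2, -1, -3], [0, 0, -15], [0, 0, -45]]
The columns c1, c2, c3 of O are linearly dependent: -c1 + 2·c2 = 0 (check each entry), so rank(O) ≤ 2.
The 2×2 minor from rows 1, 2, columns 1, 3 is (-2)·(-15) - (-3)·0 = 30 - 0 = 30 ≠ 0, so rank(O) = 2.
rank(O) = 2 < n = 3, so the pair (A, C) is not completely observable.

2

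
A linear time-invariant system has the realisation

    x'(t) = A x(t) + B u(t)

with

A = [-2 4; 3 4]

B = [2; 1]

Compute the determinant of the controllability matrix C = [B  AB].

20

AB = [[0], [10]]
Controllability matrix C = [B  AB] = [[2, 0], [1, 10]]
det(C) = 2·10 - 0·1 = 20 - 0 = 20
Since det(C) ≠ 0, rank(C) = 2 and the system is completely controllable.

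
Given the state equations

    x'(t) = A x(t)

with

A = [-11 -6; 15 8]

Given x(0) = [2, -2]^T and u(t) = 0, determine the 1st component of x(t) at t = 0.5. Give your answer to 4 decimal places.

-0.6961

det(sI - A) = s^2 - (tr A)s + det A, with tr A = (-11) + 8 = -3 and det A = (-11)·8 - (-6)·15 = -88 - (-90) = 2.
So p(s) = det(sI - A) = s^2 + 3s + 2.
Factor s^2 + 3s + 2: two numbers with sum -3 and product 2 are -1 and -2, so s^2 + 3s + 2 = (s + 1)(s + 2).
Hence p(s) = (s + 1) (s + 2), with roots -2, -1.
The eigenvalues -2, -1 are distinct and real, so A is diagonalisable and x(t) = e^{At} x(0) = V diag(e^{λ_i t}) V^{-1} x(0), where the columns of V are the eigenvectors.
λ = -2: A - (-2)I = [[-9, -6], [15, 10]]. Row 1 gives (-9)·v1 + (-6)·v2 = 0, so take v_1 = [-2, 3]^T.
λ = -1: A - (-1)I = [[-10, -6], [15, 9]]. Row 1 gives (-10)·v1 + (-6)·v2 = 0, so take v_2 = [-3, 5]^T.
V = [v_1 v_2] = [[-2, -3], [3, 5]] has det V = -1, so V^{-1} = adj(V)/det V = [[-5, -3], [3, 2]].
Modal coordinates z(0) = V^{-1} x(0): (-5)·2 + (-3)·(-2) = -4; 3·2 + 2·(-2) = 2; so z(0) = [-4, 2]^T.
x_1(t) = Σ_i (v_i)_1 · z_i(0) · e^{λ_i t} (row 1 of V times the modal terms).
x_1(0.5) = (-2)·(-4)·e^{-2·0.5} + (-3)·2·e^{-1·0.5} = 8·0.36787944 + (-6)·0.60653066 = -0.6961.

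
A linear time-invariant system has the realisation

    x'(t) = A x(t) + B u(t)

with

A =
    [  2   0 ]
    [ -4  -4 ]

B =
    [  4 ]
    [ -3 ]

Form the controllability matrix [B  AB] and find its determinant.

8

AB = [[8], [-4]]
Controllability matrix C = [B  AB] = [[4, 8], [-3, -4]]
det(C) = 4·(-4) - 8·(-3) = -16 - (-24) = 8
Since det(C) ≠ 0, rank(C) = 2 and the system is completely controllable.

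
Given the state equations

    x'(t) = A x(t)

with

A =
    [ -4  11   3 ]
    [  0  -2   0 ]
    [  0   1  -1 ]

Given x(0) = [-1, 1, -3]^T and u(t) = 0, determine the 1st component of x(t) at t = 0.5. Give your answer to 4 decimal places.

-0.1475

det(sI - A) = s^3 - (tr A)s^2 + (M11 + M22 + M33)s - det A, where Mii is the 2×2 principal minor of A obtained by deleting row i and column i.
tr A = (-4) + (-2) + (-1) = -7; M11 = (-2)·(-1) - 0·1 = 2 - 0 = 2; M22 = (-4)·(-1) - 3·0 = 4 - 0 = 4; M33 = (-4)·(-2) - 11·0 = 8 - 0 = 8; sum of minors = 14.
det A = (-4)·((-2)·(-1) - 0·1) - 11·(0·(-1) - 0·0) + 3·(0·1 - (-2)·0) = (-4)·2 - 11·0 + 3·0 = -8.
So p(s) = det(sI - A) = s^3 + 7s^2 + 14s + 8.
Rational-root test: any integer root divides 8. Testing small divisors, s = -1 works: p(-1) = -1 + 7 + (-14) + 8 = 0, so (s + 1) is a factor.
Dividing, p(s) = (s + 1)(s^2 + 6s + 8).
Factor s^2 + 6s + 8: two numbers with sum -6 and product 8 are -2 and -4, so s^2 + 6s + 8 = (s + 2)(s + 4).
Hence p(s) = (s + 1) (s + 2) (s + 4), with roots -4, -2, -1.
The eigenvalues -4, -2, -1 are distinct and real, so A is diagonalisable and x(t) = e^{At} x(0) = V diag(e^{λ_i t}) V^{-1} x(0), where the columns of V are the eigenvectors.
λ = -4: A - (-4)I = [[0, 11, 3], [0, 2, 0], [0, 1, 3]]. v must be orthogonal to every row; (row 1) × (row 2) = [-6, 0, 0], so take v_1 = [1, 0, 0]^T.
λ = -2: A - (-2)I = [[-2, 11, 3], [0, 0, 0], [0, 1, 1]]. v must be orthogonal to every row; (row 1) × (row 3) = [8, 2, -2], so take v_2 = [4, 1, -1]^T.
λ = -1: A - (-1)I = [[-3, 11, 3], [0, -1, 0], [0, 1, 0]]. v must be orthogonal to every row; (row 1) × (row 2) = [3, 0, 3], so take v_3 = [1, 0, 1]^T.
V = [v_1 v_2 v_3] = [[1, 4, 1], [0, 1, 0], [0, -1, 1]] has det V = 1, so V^{-1} = adj(V)/det V = [[1, -5, -1], [0, 1, 0], [0, 1, 1]].
Modal coordinates z(0) = V^{-1} x(0): 1·(-1) + (-5)·1 + (-1)·(-3) = -3; 0·(-1) + 1·1 + 0·(-3) = 1; 0·(-1) + 1·1 + 1·(-3) = -2; so z(0) = [-3, 1, -2]^T.
x_1(t) = Σ_i (v_i)_1 · z_i(0) · e^{λ_i t} (row 1 of V times the modal terms).
x_1(0.5) = 1·(-3)·e^{-4·0.5} + 4·1·e^{-2·0.5} + 1·(-2)·e^{-1·0.5} = (-3)·0.13533528 + 4·0.36787944 + (-2)·0.60653066 = -0.1475.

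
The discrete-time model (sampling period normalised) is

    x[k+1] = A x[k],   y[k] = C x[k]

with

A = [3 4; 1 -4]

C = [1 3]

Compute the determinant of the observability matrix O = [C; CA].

CA = [[6, -8]]
Observability matrix O = [C; CA] = [[1, 3], [6, -8]]
det(O) = 1·(-8) - 3·6 = -8 - 18 = -26
Since det(O) ≠ 0, rank(O) = 2 and the system is completely observable.

-26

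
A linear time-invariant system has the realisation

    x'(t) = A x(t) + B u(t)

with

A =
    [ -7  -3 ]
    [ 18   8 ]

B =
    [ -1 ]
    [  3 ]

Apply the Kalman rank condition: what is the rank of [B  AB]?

1

AB = [[-2], [6]]
Controllability matrix C = [B  AB] = [[-1, -2], [3, 6]]
Every column of C is a scalar multiple of column 1 = [-1, 3] (multipliers 1, 2), so the columns span a one-dimensional space.
C ≠ 0, hence rank(C) = 1.
rank(C) = 1 < n = 2, so the pair (A, B) is not completely controllable.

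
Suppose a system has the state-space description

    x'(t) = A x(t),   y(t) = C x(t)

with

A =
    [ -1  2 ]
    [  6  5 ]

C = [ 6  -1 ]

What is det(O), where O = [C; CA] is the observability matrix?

30

CA = [[-12, 7]]
Observability matrix O = [C; CA] = [[6, -1], [-12, 7]]
det(O) = 6·7 - (-1)·(-12) = 42 - 12 = 30
Since det(O) ≠ 0, rank(O) = 2 and the system is completely observable.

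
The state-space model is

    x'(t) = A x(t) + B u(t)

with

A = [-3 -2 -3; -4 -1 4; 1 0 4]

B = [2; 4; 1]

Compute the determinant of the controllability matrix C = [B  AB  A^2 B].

AB = [[-17], [-8], [6]]
A^2B = [[49], [100], [7]]
Controllability matrix C = [B  AB  A^2B] = [[2, -17, 49], [4, -8, 100], [1, 6, 7]]
Expanding along the first row, det(C) = 2·((-8)·7 - 100·6) - (-17)·(4·7 - 100·1) + 49·(4·6 - (-8)·1) = 2·(-656) - (-17)·(-72) + 49·32 = -968
Since det(C) ≠ 0, rank(C) = 3 and the system is completely controllable.

-968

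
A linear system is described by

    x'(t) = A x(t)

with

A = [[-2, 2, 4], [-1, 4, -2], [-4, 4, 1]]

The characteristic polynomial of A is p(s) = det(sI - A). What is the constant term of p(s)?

Expand det(sI - A) for the 3×3 matrix.
p(s) = s^3 - 3s^2 + 20s - 42.
(Check: constant term = det(-A) = (-1)^3 det A = -42; coefficient of s^2 = -tr A = -3.)
The constant term is -42.

-42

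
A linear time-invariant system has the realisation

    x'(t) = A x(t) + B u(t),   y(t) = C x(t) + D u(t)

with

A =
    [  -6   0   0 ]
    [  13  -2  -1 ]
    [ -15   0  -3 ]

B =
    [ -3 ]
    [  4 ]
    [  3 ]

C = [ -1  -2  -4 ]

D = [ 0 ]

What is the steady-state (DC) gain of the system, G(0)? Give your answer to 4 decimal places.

G(0) = C(-A)^{-1}B + D = -C A^{-1} B + D.
det A = -36, so A^{-1} = (1/-36)·adj(A) = [[-1/6, 0, 0], [-3/2, -1/2, 1/6], [5/6, 0, -1/3]]
A^{-1} B = [1/2, 3, -7/2]^T
C A^{-1} B = 15/2
G(0) = D - C A^{-1} B = 0 - (15/2) = -15/2 ≈ -7.5000

-7.5000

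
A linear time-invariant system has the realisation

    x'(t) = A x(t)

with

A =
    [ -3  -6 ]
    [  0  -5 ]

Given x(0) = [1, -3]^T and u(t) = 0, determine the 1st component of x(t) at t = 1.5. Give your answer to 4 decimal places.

0.1061

det(sI - A) = s^2 - (tr A)s + det A, with tr A = (-3) + (-5) = -8 and det A = (-3)·(-5) - (-6)·0 = 15 - 0 = 15.
So p(s) = det(sI - A) = s^2 + 8s + 15.
Factor s^2 + 8s + 15: two numbers with sum -8 and product 15 are -3 and -5, so s^2 + 8s + 15 = (s + 3)(s + 5).
Hence p(s) = (s + 3) (s + 5), with roots -5, -3.
The eigenvalues -5, -3 are distinct and real, so A is diagonalisable and x(t) = e^{At} x(0) = V diag(e^{λ_i t}) V^{-1} x(0), where the columns of V are the eigenvectors.
λ = -5: A - (-5)I = [[2, -6], [0, 0]]. Row 1 gives 2·v1 + (-6)·v2 = 0, so take v_1 = [3, 1]^T.
λ = -3: A - (-3)I = [[0, -6], [0, -2]]. Row 1 gives 0·v1 + (-6)·v2 = 0, so take v_2 = [1, 0]^T.
V = [v_1 v_2] = [[3, 1], [1, 0]] has det V = -1, so V^{-1} = adj(V)/det V = [[0, 1], [1, -3]].
Modal coordinates z(0) = V^{-1} x(0): 0·1 + 1·(-3) = -3; 1·1 + (-3)·(-3) = 10; so z(0) = [-3, 10]^T.
x_1(t) = Σ_i (v_i)_1 · z_i(0) · e^{λ_i t} (row 1 of V times the modal terms).
x_1(1.5) = 3·(-3)·e^{-5·1.5} + 1·10·e^{-3·1.5} = (-9)·0.000553 + 10·0.011109 = 0.1061.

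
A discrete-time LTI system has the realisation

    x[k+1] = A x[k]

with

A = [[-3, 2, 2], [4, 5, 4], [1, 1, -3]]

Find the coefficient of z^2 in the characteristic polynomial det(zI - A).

1

Expand det(zI - A) for the 3×3 matrix.
p(z) = z^3 + z^2 - 35z - 87.
(Check: constant term = det(-A) = (-1)^3 det A = -87; coefficient of z^2 = -tr A = 1.)
The coefficient of z^2 is 1.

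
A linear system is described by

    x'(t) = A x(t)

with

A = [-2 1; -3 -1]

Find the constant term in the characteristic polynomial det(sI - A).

For a 2×2 matrix, det(sI - A) = s^2 - (tr A)s + det A.
tr A = -3, det A = 5.
So p(s) = s^2 + 3s + 5.
The constant term is 5.

5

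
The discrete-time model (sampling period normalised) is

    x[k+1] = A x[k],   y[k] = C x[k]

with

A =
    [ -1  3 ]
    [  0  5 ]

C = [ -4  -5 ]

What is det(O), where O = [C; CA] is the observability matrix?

168

CA = [[4, -37]]
Observability matrix O = [C; CA] = [[-4, -5], [4, -37]]
det(O) = (-4)·(-37) - (-5)·4 = 148 - (-20) = 168
Since det(O) ≠ 0, rank(O) = 2 and the system is completely observable.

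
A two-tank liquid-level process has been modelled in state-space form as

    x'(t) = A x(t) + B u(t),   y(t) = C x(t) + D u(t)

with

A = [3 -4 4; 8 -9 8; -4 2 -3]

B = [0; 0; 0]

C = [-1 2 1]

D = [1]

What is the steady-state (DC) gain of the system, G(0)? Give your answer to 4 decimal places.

G(0) = C(-A)^{-1}B + D = -C A^{-1} B + D.
det A = -15, so A^{-1} = (1/-15)·adj(A) = [[-11/15, 4/15, -4/15], [8/15, -7/15, -8/15], [4/3, -2/3, -1/3]]
A^{-1} B = [0, 0, 0]^T
C A^{-1} B = 0
G(0) = D - C A^{-1} B = 1 - (0) = 1

1.0000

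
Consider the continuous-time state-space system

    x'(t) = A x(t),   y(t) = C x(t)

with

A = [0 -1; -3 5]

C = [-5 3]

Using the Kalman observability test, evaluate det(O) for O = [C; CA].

-73

CA = [[-9, 20]]
Observability matrix O = [C; CA] = [[-5, 3], [-9, 20]]
det(O) = (-5)·20 - 3·(-9) = -100 - (-27) = -73
Since det(O) ≠ 0, rank(O) = 2 and the system is completely observable.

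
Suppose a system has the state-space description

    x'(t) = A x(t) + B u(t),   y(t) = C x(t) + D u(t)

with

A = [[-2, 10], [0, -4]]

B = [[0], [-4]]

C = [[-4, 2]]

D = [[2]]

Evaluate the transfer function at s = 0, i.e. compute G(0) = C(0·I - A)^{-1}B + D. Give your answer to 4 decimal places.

20.0000

G(0) = C(-A)^{-1}B + D = -C A^{-1} B + D.
det A = 8, so A^{-1} = (1/8)·adj(A) = [[-1/2, -5/4], [0, -1/4]]
A^{-1} B = [5, 1]^T
C A^{-1} B = -18
G(0) = D - C A^{-1} B = 2 - (-18) = 20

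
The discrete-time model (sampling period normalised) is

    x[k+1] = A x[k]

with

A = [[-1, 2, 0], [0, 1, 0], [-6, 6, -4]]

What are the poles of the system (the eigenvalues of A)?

det(zI - A) = z^3 - (tr A)z^2 + (M11 + M22 + M33)z - det A, where Mii is the 2×2 principal minor of A obtained by deleting row i and column i.
tr A = (-1) + 1 + (-4) = -4; M11 = 1·(-4) - 0·6 = -4 - 0 = -4; M22 = (-1)·(-4) - 0·(-6) = 4 - 0 = 4; M33 = (-1)·1 - 2·0 = -1 - 0 = -1; sum of minors = -1.
det A = (-1)·(1·(-4) - 0·6) - 2·(0·(-4) - 0·(-6)) + 0·(0·6 - 1·(-6)) = (-1)·(-4) - 2·0 + 0·6 = 4.
So p(z) = det(zI - A) = z^3 + 4z^2 - z - 4.
Rational-root test: any integer root divides -4. Testing small divisors, z = -1 works: p(-1) = -1 + 4 + 1 + (-4) = 0, so (z + 1) is a factor.
Dividing, p(z) = (z + 1)(z^2 + 3z - 4).
Factor z^2 + 3z - 4: two numbers with sum -3 and product -4 are 1 and -4, so z^2 + 3z - 4 = (z - 1)(z + 4).
Hence p(z) = (z - 1) (z + 1) (z + 4), with roots -4, -1, 1.

-4, -1, 1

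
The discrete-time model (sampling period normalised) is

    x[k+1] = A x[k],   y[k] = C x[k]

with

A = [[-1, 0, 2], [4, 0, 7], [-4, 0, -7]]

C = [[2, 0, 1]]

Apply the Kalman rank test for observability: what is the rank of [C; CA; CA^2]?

CA = [[-6, 0, -3]]
CA^2 = [[18, 0, 9]]
Observability matrix O = [C; CA; CA^2] = [[2, 0, 1], [-6, 0, -3], [18, 0, 9]]
Every row of O is a scalar multiple of row 1 = [2, 0, 1] (multipliers 1, -3, 9), so the rows span a one-dimensional space.
O ≠ 0, hence rank(O) = 1.
rank(O) = 1 < n = 3, so the pair (A, C) is not completely observable.

1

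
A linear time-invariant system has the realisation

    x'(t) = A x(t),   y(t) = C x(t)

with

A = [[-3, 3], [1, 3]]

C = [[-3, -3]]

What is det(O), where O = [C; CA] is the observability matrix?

CA = [[6, -18]]
Observability matrix O = [C; CA] = [[-3, -3], [6, -18]]
det(O) = (-3)·(-18) - (-3)·6 = 54 - (-18) = 72
Since det(O) ≠ 0, rank(O) = 2 and the system is completely observable.

72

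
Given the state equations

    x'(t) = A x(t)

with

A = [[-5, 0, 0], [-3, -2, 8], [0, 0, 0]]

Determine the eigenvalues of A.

-5, -2, 0

det(sI - A) = s^3 - (tr A)s^2 + (M11 + M22 + M33)s - det A, where Mii is the 2×2 principal minor of A obtained by deleting row i and column i.
tr A = (-5) + (-2) + 0 = -7; M11 = (-2)·0 - 8·0 = 0 - 0 = 0; M22 = (-5)·0 - 0·0 = 0 - 0 = 0; M33 = (-5)·(-2) - 0·(-3) = 10 - 0 = 10; sum of minors = 10.
det A = (-5)·((-2)·0 - 8·0) - 0·((-3)·0 - 8·0) + 0·((-3)·0 - (-2)·0) = (-5)·0 - 0·0 + 0·0 = 0.
So p(s) = det(sI - A) = s^3 + 7s^2 + 10s.
The constant term is 0, so p(s) = s(s^2 + 7s + 10).
Factor s^2 + 7s + 10: two numbers with sum -7 and product 10 are -2 and -5, so s^2 + 7s + 10 = (s + 2)(s + 5).
Hence p(s) = s (s + 2) (s + 5), with roots -5, -2, 0.
At least one eigenvalue has non-negative real part, so the system is not asymptotically stable.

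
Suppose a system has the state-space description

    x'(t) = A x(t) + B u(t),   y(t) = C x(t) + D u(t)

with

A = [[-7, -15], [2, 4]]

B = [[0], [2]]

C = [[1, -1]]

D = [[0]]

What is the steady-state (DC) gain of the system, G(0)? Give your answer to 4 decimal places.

-22.0000

G(0) = C(-A)^{-1}B + D = -C A^{-1} B + D.
det A = 2, so A^{-1} = (1/2)·adj(A) = [[2, 15/2], [-1, -7/2]]
A^{-1} B = [15, -7]^T
C A^{-1} B = 22
G(0) = D - C A^{-1} B = 0 - (22) = -22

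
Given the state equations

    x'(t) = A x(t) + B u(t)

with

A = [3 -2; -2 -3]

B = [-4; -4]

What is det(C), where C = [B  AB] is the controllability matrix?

-96

AB = [[-4], [20]]
Controllability matrix C = [B  AB] = [[-4, -4], [-4, 20]]
det(C) = (-4)·20 - (-4)·(-4) = -80 - 16 = -96
Since det(C) ≠ 0, rank(C) = 2 and the system is completely controllable.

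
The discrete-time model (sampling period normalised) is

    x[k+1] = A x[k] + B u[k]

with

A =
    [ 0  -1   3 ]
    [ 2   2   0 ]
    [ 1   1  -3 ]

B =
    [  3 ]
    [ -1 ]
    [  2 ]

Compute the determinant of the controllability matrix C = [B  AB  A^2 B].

AB = [[7], [4], [-4]]
A^2B = [[-16], [22], [23]]
Controllability matrix C = [B  AB  A^2B] = [[3, 7, -16], [-1, 4, 22], [2, -4, 23]]
Expanding along the first row, det(C) = 3·(4·23 - 22·(-4)) - 7·((-1)·23 - 22·2) + (-16)·((-1)·(-4) - 4·2) = 3·180 - 7·(-67) + (-16)·(-4) = 1073
Since det(C) ≠ 0, rank(C) = 3 and the system is completely controllable.

1073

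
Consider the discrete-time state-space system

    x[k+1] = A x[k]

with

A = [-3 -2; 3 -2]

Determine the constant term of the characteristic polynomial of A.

For a 2×2 matrix, det(zI - A) = z^2 - (tr A)z + det A.
tr A = -5, det A = 12.
So p(z) = z^2 + 5z + 12.
The constant term is 12.

12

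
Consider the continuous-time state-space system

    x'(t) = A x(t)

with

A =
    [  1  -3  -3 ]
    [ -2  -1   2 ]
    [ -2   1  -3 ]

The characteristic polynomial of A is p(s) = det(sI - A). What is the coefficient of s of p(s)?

-15

Expand det(sI - A) for the 3×3 matrix.
p(s) = s^3 + 3s^2 - 15s - 43.
(Check: constant term = det(-A) = (-1)^3 det A = -43; coefficient of s^2 = -tr A = 3.)
The coefficient of s is -15.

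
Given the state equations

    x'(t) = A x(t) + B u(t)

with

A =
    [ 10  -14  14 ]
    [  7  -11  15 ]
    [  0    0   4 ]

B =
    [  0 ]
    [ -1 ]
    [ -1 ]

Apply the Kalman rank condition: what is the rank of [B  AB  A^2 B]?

1

AB = [[0], [-4], [-4]]
A^2B = [[0], [-16], [-16]]
Controllability matrix C = [B  AB  A^2B] = [[0, 0, 0], [-1, -4, -16], [-1, -4, -16]]
Every column of C is a scalar multiple of column 1 = [0, -1, -1] (multipliers 1, 4, 16), so the columns span a one-dimensional space.
C ≠ 0, hence rank(C) = 1.
rank(C) = 1 < n = 3, so the pair (A, B) is not completely controllable.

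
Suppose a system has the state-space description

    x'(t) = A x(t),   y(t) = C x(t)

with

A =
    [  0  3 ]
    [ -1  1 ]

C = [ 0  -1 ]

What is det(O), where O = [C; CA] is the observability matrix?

CA = [[1, -1]]
Observability matrix O = [C; CA] = [[0, -1], [1, -1]]
det(O) = 0·(-1) - (-1)·1 = 0 - (-1) = 1
Since det(O) ≠ 0, rank(O) = 2 and the system is completely observable.

1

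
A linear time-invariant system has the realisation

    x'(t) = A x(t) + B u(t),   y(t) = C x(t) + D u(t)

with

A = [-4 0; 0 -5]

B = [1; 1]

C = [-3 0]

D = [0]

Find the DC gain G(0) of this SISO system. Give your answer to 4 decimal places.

-0.7500

G(0) = C(-A)^{-1}B + D = -C A^{-1} B + D.
det A = 20, so A^{-1} = (1/20)·adj(A) = [[-1/4, 0], [0, -1/5]]
A^{-1} B = [-1/4, -1/5]^T
C A^{-1} B = 3/4
G(0) = D - C A^{-1} B = 0 - (3/4) = -3/4 ≈ -0.7500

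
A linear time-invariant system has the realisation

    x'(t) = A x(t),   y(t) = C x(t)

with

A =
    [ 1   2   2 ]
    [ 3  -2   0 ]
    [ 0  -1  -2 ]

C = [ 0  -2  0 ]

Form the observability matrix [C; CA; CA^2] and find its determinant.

CA = [[-6, 4, 0]]
CA^2 = [[6, -20, -12]]
Observability matrix O = [C; CA; CA^2] = [[0, -2, 0], [-6, 4, 0], [6, -20, -12]]
Expanding along the first row, det(O) = 0·(4·(-12) - 0·(-20)) - (-2)·((-6)·(-12) - 0·6) + 0·((-6)·(-20) - 4·6) = 0·(-48) - (-2)·72 + 0·96 = 144
Since det(O) ≠ 0, rank(O) = 3 and the system is completely observable.

144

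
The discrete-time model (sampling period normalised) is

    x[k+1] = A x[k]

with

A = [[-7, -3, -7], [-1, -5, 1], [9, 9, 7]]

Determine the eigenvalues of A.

-4, -2, 1

det(zI - A) = z^3 - (tr A)z^2 + (M11 + M22 + M33)z - det A, where Mii is the 2×2 principal minor of A obtained by deleting row i and column i.
tr A = (-7) + (-5) + 7 = -5; M11 = (-5)·7 - 1·9 = -35 - 9 = -44; M22 = (-7)·7 - (-7)·9 = -49 - (-63) = 14; M33 = (-7)·(-5) - (-3)·(-1) = 35 - 3 = 32; sum of minors = 2.
det A = (-7)·((-5)·7 - 1·9) - (-3)·((-1)·7 - 1·9) + (-7)·((-1)·9 - (-5)·9) = (-7)·(-44) - (-3)·(-16) + (-7)·36 = 8.
So p(z) = det(zI - A) = z^3 + 5z^2 + 2z - 8.
Rational-root test: any integer root divides -8. Testing small divisors, z = 1 works: p(1) = 1 + 5 + 2 + (-8) = 0, so (z - 1) is a factor.
Dividing, p(z) = (z - 1)(z^2 + 6z + 8).
Factor z^2 + 6z + 8: two numbers with sum -6 and product 8 are -2 and -4, so z^2 + 6z + 8 = (z + 2)(z + 4).
Hence p(z) = (z - 1) (z + 2) (z + 4), with roots -4, -2, 1.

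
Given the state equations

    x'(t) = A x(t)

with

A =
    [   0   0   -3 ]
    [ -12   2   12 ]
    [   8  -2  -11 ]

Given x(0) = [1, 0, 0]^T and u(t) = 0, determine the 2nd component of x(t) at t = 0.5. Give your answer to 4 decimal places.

det(sI - A) = s^3 - (tr A)s^2 + (M11 + M22 + M33)s - det A, where Mii is the 2×2 principal minor of A obtained by deleting row i and column i.
tr A = 0 + 2 + (-11) = -9; M11 = 2·(-11) - 12·(-2) = -22 - (-24) = 2; M22 = 0·(-11) - (-3)·8 = 0 - (-24) = 24; M33 = 0·2 - 0·(-12) = 0 - 0 = 0; sum of minors = 26.
det A = 0·(2·(-11) - 12·(-2)) - 0·((-12)·(-11) - 12·8) + (-3)·((-12)·(-2) - 2·8) = 0·2 - 0·36 + (-3)·8 = -24.
So p(s) = det(sI - A) = s^3 + 9s^2 + 26s + 24.
Rational-root test: any integer root divides 24. Testing small divisors, s = -2 works: p(-2) = -8 + 36 + (-52) + 24 = 0, so (s + 2) is a factor.
Dividing, p(s) = (s + 2)(s^2 + 7s + 12).
Factor s^2 + 7s + 12: two numbers with sum -7 and product 12 are -3 and -4, so s^2 + 7s + 12 = (s + 3)(s + 4).
Hence p(s) = (s + 2) (s + 3) (s + 4), with roots -4, -3, -2.
The eigenvalues -4, -3, -2 are distinct and real, so A is diagonalisable and x(t) = e^{At} x(0) = V diag(e^{λ_i t}) V^{-1} x(0), where the columns of V are the eigenvectors.
λ = -4: A - (-4)I = [[4, 0, -3], [-12, 6, 12], [8, -2, -7]]. v must be orthogonal to every row; (row 1) × (row 2) = [18, -12, 24], so take v_1 = [-3, 2, -4]^T.
λ = -3: A - (-3)I = [[3, 0, -3], [-12, 5, 12], [8, -2, -8]]. v must be orthogonal to every row; (row 1) × (row 2) = [15, 0, 15], so take v_2 = [1, 0, 1]^T.
λ = -2: A - (-2)I = [[2, 0, -3], [-12, 4, 12], [8, -2, -9]]. v must be orthogonal to every row; (row 1) × (row 2) = [12, 12, 8], so take v_3 = [3, 3, 2]^T.
V = [v_1 v_2 v_3] = [[-3, 1, 3], [2, 0, 3], [-4, 1, 2]] has det V = -1, so V^{-1} = adj(V)/det V = [[3, -1, -3], [16, -6, -15], [-2, 1, 2]].
Modal coordinates z(0) = V^{-1} x(0): 3·1 + (-1)·0 + (-3)·0 = 3; 16·1 + (-6)·0 + (-15)·0 = 16; (-2)·1 + 1·0 + 2·0 = -2; so z(0) = [3, 16, -2]^T.
x_2(t) = Σ_i (v_i)_2 · z_i(0) · e^{λ_i t} (row 2 of V times the modal terms).
x_2(0.5) = 2·3·e^{-4·0.5} + 0·16·e^{-3·0.5} + 3·(-2)·e^{-2·0.5} = 6·0.135335 + 0·0.223130 + (-6)·0.367879 = -1.3953.

-1.3953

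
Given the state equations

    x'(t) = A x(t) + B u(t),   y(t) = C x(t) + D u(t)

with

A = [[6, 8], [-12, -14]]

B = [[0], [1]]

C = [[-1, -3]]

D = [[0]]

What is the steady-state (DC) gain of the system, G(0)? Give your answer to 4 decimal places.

0.8333

G(0) = C(-A)^{-1}B + D = -C A^{-1} B + D.
det A = 12, so A^{-1} = (1/12)·adj(A) = [[-7/6, -2/3], [1, 1/2]]
A^{-1} B = [-2/3, 1/2]^T
C A^{-1} B = -5/6
G(0) = D - C A^{-1} B = 0 - (-5/6) = 5/6 ≈ 0.8333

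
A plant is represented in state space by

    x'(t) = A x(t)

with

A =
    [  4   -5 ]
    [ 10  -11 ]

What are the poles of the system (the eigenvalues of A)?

det(sI - A) = s^2 - (tr A)s + det A, with tr A = 4 + (-11) = -7 and det A = 4·(-11) - (-5)·10 = -44 - (-50) = 6.
So p(s) = det(sI - A) = s^2 + 7s + 6.
Factor s^2 + 7s + 6: two numbers with sum -7 and product 6 are -1 and -6, so s^2 + 7s + 6 = (s + 1)(s + 6).
Hence p(s) = (s + 1) (s + 6), with roots -6, -1.
All eigenvalues have negative real part, so the system is asymptotically stable.

-6, -1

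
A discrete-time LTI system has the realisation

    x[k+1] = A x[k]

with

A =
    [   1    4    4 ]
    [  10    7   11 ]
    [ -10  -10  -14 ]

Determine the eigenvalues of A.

det(zI - A) = z^3 - (tr A)z^2 + (M11 + M22 + M33)z - det A, where Mii is the 2×2 principal minor of A obtained by deleting row i and column i.
tr A = 1 + 7 + (-14) = -6; M11 = 7·(-14) - 11·(-10) = -98 - (-110) = 12; M22 = 1·(-14) - 4·(-10) = -14 - (-40) = 26; M33 = 1·7 - 4·10 = 7 - 40 = -33; sum of minors = 5.
det A = 1·(7·(-14) - 11·(-10)) - 4·(10·(-14) - 11·(-10)) + 4·(10·(-10) - 7·(-10)) = 1·12 - 4·(-30) + 4·(-30) = 12.
So p(z) = det(zI - A) = z^3 + 6z^2 + 5z - 12.
Rational-root test: any integer root divides -12. Testing small divisors, z = 1 works: p(1) = 1 + 6 + 5 + (-12) = 0, so (z - 1) is a factor.
Dividing, p(z) = (z - 1)(z^2 + 7z + 12).
Factor z^2 + 7z + 12: two numbers with sum -7 and product 12 are -3 and -4, so z^2 + 7z + 12 = (z + 3)(z + 4).
Hence p(z) = (z - 1) (z + 3) (z + 4), with roots -4, -3, 1.

-4, -3, 1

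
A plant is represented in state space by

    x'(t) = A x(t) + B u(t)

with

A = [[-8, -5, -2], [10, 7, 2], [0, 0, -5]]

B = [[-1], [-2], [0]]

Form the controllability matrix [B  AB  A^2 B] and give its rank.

2

AB = [[18], [-24], [0]]
A^2B = [[-24], [12], [0]]
Controllability matrix C = [B  AB  A^2B] = [[-1, 18, -24], [-2, -24, 12], [0, 0, 0]]
Row 3 of C is identically zero, so rank(C) ≤ 2.
The 2×2 minor from rows 1, 2, columns 1, 2 is (-1)·(-24) - 18·(-2) = 24 - (-36) = 60 ≠ 0, so rank(C) = 2.
rank(C) = 2 < n = 3, so the pair (A, B) is not completely controllable.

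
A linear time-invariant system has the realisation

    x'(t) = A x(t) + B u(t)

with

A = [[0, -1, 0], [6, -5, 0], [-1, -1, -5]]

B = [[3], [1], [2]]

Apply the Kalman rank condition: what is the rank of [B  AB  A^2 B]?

AB = [[-1], [13], [-14]]
A^2B = [[-13], [-71], [58]]
Controllability matrix C = [B  AB  A^2B] = [[3, -1, -13], [1, 13, -71], [2, -14, 58]]
The rows r1, r2, r3 of C are linearly dependent: -r1 + r2 + r3 = 0 (check each entry), so rank(C) ≤ 2.
The 2×2 minor from rows 1, 2, columns 1, 2 is 3·13 - (-1)·1 = 39 - (-1) = 40 ≠ 0, so rank(C) = 2.
rank(C) = 2 < n = 3, so the pair (A, B) is not completely controllable.

2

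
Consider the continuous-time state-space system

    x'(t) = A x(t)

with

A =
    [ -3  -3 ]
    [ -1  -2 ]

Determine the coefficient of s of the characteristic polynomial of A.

5

For a 2×2 matrix, det(sI - A) = s^2 - (tr A)s + det A.
tr A = -5, det A = 3.
So p(s) = s^2 + 5s + 3.
The coefficient of s is 5.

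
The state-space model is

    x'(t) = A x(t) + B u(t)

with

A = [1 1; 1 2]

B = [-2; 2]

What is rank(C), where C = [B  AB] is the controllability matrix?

2

AB = [[0], [2]]
Controllability matrix C = [B  AB] = [[-2, 0], [2, 2]]
det(C) = (-2)·2 - 0·2 = -4 - 0 = -4 ≠ 0, so rank(C) = 2.
rank(C) = 2 = n, so the pair (A, B) is completely controllable.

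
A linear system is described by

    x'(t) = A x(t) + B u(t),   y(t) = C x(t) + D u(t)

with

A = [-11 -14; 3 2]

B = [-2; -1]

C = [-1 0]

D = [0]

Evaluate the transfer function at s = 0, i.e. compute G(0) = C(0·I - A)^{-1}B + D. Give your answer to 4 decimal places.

-0.9000

G(0) = C(-A)^{-1}B + D = -C A^{-1} B + D.
det A = 20, so A^{-1} = (1/20)·adj(A) = [[1/10, 7/10], [-3/20, -11/20]]
A^{-1} B = [-9/10, 17/20]^T
C A^{-1} B = 9/10
G(0) = D - C A^{-1} B = 0 - (9/10) = -9/10 ≈ -0.9000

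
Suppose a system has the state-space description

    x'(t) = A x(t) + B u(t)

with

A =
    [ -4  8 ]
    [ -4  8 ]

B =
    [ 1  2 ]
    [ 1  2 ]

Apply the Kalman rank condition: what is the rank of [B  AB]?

AB = [[4, 8], [4, 8]]
Controllability matrix C = [B  AB] = [[1, 2, 4, 8], [1, 2, 4, 8]]
Every column of C is a scalar multiple of column 1 = [1, 1] (multipliers 1, 2, 4, 8), so the columns span a one-dimensional space.
C ≠ 0, hence rank(C) = 1.
rank(C) = 1 < n = 2, so the pair (A, B) is not completely controllable.

1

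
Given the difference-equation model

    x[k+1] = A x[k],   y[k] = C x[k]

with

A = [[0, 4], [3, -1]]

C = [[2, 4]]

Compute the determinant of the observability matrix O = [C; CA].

CA = [[12, 4]]
Observability matrix O = [C; CA] = [[2, 4], [12, 4]]
det(O) = 2·4 - 4·12 = 8 - 48 = -40
Since det(O) ≠ 0, rank(O) = 2 and the system is completely observable.

-40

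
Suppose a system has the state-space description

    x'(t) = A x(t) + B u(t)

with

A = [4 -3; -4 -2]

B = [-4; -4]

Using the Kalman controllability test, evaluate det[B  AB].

AB = [[-4], [24]]
Controllability matrix C = [B  AB] = [[-4, -4], [-4, 24]]
det(C) = (-4)·24 - (-4)·(-4) = -96 - 16 = -112
Since det(C) ≠ 0, rank(C) = 2 and the system is completely controllable.

-112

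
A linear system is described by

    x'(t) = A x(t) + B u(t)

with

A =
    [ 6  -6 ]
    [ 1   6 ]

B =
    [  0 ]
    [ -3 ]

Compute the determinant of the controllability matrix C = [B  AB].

54

AB = [[18], [-18]]
Controllability matrix C = [B  AB] = [[0, 18], [-3, -18]]
det(C) = 0·(-18) - 18·(-3) = 0 - (-54) = 54
Since det(C) ≠ 0, rank(C) = 2 and the system is completely controllable.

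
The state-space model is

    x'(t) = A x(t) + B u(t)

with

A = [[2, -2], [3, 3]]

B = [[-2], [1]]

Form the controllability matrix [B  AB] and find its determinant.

12

AB = [[-6], [-3]]
Controllability matrix C = [B  AB] = [[-2, -6], [1, -3]]
det(C) = (-2)·(-3) - (-6)·1 = 6 - (-6) = 12
Since det(C) ≠ 0, rank(C) = 2 and the system is completely controllable.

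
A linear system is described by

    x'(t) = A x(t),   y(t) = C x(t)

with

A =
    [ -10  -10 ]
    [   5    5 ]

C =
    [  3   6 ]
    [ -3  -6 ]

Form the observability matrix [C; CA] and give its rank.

CA = [[0, 0], [0, 0]]
Observability matrix O = [C; CA] = [[3, 6], [-3, -6], [0, 0], [0, 0]]
Every row of O is a scalar multiple of row 1 = [3, 6] (multipliers 1, -1, 0, 0), so the rows span a one-dimensional space.
O ≠ 0, hence rank(O) = 1.
rank(O) = 1 < n = 2, so the pair (A, C) is not completely observable.

1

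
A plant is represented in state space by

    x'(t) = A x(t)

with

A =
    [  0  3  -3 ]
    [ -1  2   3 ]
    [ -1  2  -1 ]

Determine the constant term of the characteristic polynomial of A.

12

Expand det(sI - A) for the 3×3 matrix.
p(s) = s^3 - s^2 - 8s + 12.
(Check: constant term = det(-A) = (-1)^3 det A = 12; coefficient of s^2 = -tr A = -1.)
The constant term is 12.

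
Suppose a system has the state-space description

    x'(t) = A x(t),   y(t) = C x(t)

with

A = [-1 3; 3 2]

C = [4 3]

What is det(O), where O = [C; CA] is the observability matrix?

CA = [[5, 18]]
Observability matrix O = [C; CA] = [[4, 3], [5, 18]]
det(O) = 4·18 - 3·5 = 72 - 15 = 57
Since det(O) ≠ 0, rank(O) = 2 and the system is completely observable.

57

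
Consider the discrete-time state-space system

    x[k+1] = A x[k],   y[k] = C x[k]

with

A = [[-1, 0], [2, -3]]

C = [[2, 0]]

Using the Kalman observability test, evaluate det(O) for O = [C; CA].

CA = [[-2, 0]]
Observability matrix O = [C; CA] = [[2, 0], [-2, 0]]
det(O) = 2·0 - 0·(-2) = 0 - 0 = 0
Since det(O) = 0, rank(O) < 2 and the system is not completely observable.

0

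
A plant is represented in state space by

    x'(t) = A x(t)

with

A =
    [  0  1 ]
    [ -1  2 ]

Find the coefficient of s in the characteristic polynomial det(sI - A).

For a 2×2 matrix, det(sI - A) = s^2 - (tr A)s + det A.
tr A = 2, det A = 1.
So p(s) = s^2 - 2s + 1.
The coefficient of s is -2.

-2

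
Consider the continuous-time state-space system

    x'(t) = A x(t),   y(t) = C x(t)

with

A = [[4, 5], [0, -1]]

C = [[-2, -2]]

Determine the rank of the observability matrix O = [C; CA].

CA = [[-8, -8]]
Observability matrix O = [C; CA] = [[-2, -2], [-8, -8]]
Every row of O is a scalar multiple of row 1 = [-2, -2] (multipliers 1, 4), so the rows span a one-dimensional space.
O ≠ 0, hence rank(O) = 1.
rank(O) = 1 < n = 2, so the pair (A, C) is not completely observable.

1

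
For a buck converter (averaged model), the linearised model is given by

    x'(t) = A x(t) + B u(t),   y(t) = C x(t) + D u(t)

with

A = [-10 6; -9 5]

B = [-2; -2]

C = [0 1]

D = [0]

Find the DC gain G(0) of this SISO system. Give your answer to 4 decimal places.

G(0) = C(-A)^{-1}B + D = -C A^{-1} B + D.
det A = 4, so A^{-1} = (1/4)·adj(A) = [[5/4, -3/2], [9/4, -5/2]]
A^{-1} B = [1/2, 1/2]^T
C A^{-1} B = 1/2
G(0) = D - C A^{-1} B = 0 - (1/2) = -1/2 ≈ -0.5000

-0.5000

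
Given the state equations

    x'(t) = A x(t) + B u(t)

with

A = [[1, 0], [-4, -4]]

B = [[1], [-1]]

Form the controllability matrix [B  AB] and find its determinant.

AB = [[1], [0]]
Controllability matrix C = [B  AB] = [[1, 1], [-1, 0]]
det(C) = 1·0 - 1·(-1) = 0 - (-1) = 1
Since det(C) ≠ 0, rank(C) = 2 and the system is completely controllable.

1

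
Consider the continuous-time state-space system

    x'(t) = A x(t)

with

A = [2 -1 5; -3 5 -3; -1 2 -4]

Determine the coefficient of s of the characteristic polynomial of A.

-10

Expand det(sI - A) for the 3×3 matrix.
p(s) = s^3 - 3s^2 - 10s + 24.
(Check: constant term = det(-A) = (-1)^3 det A = 24; coefficient of s^2 = -tr A = -3.)
The coefficient of s is -10.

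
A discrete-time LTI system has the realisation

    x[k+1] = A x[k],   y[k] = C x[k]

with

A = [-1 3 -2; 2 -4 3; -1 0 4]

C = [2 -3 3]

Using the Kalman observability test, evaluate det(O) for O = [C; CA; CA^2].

CA = [[-11, 18, -1]]
CA^2 = [[48, -105, 72]]
Observability matrix O = [C; CA; CA^2] = [[2, -3, 3], [-11, 18, -1], [48, -105, 72]]
Expanding along the first row, det(O) = 2·(18·72 - (-1)·(-105)) - (-3)·((-11)·72 - (-1)·48) + 3·((-11)·(-105) - 18·48) = 2·1191 - (-3)·(-744) + 3·291 = 1023
Since det(O) ≠ 0, rank(O) = 3 and the system is completely observable.

1023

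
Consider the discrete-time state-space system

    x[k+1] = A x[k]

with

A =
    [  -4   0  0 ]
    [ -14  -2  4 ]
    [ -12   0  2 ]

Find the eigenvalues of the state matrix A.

det(zI - A) = z^3 - (tr A)z^2 + (M11 + M22 + M33)z - det A, where Mii is the 2×2 principal minor of A obtained by deleting row i and column i.
tr A = (-4) + (-2) + 2 = -4; M11 = (-2)·2 - 4·0 = -4 - 0 = -4; M22 = (-4)·2 - 0·(-12) = -8 - 0 = -8; M33 = (-4)·(-2) - 0·(-14) = 8 - 0 = 8; sum of minors = -4.
det A = (-4)·((-2)·2 - 4·0) - 0·((-14)·2 - 4·(-12)) + 0·((-14)·0 - (-2)·(-12)) = (-4)·(-4) - 0·20 + 0·(-24) = 16.
So p(z) = det(zI - A) = z^3 + 4z^2 - 4z - 16.
Rational-root test: any integer root divides -16. Testing small divisors, z = -2 works: p(-2) = -8 + 16 + 8 + (-16) = 0, so (z + 2) is a factor.
Dividing, p(z) = (z + 2)(z^2 + 2z - 8).
Factor z^2 + 2z - 8: two numbers with sum -2 and product -8 are 2 and -4, so z^2 + 2z - 8 = (z - 2)(z + 4).
Hence p(z) = (z - 2) (z + 2) (z + 4), with roots -4, -2, 2.

-4, -2, 2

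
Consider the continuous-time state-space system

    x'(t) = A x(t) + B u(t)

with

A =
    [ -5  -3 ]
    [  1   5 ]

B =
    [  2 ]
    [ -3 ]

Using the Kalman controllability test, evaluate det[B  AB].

-29

AB = [[-1], [-13]]
Controllability matrix C = [B  AB] = [[2, -1], [-3, -13]]
det(C) = 2·(-13) - (-1)·(-3) = -26 - 3 = -29
Since det(C) ≠ 0, rank(C) = 2 and the system is completely controllable.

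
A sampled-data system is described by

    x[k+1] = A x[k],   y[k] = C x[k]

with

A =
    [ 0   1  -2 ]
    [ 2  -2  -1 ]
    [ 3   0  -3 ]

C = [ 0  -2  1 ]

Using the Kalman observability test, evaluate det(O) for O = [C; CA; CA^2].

-3

CA = [[-1, 4, -1]]
CA^2 = [[5, -9, 1]]
Observability matrix O = [C; CA; CA^2] = [[0, -2, 1], [-1, 4, -1], [5, -9, 1]]
Expanding along the first row, det(O) = 0·(4·1 - (-1)·(-9)) - (-2)·((-1)·1 - (-1)·5) + 1·((-1)·(-9) - 4·5) = 0·(-5) - (-2)·4 + 1·(-11) = -3
Since det(O) ≠ 0, rank(O) = 3 and the system is completely observable.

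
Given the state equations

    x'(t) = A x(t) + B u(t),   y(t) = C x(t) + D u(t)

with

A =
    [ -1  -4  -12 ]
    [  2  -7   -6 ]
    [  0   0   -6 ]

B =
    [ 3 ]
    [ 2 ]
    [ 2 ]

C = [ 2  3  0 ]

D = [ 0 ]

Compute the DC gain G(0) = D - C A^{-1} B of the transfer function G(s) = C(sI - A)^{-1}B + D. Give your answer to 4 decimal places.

-1.3333

G(0) = C(-A)^{-1}B + D = -C A^{-1} B + D.
det A = -90, so A^{-1} = (1/-90)·adj(A) = [[-7/15, 4/15, 2/3], [-2/15, -1/15, 1/3], [0, 0, -1/6]]
A^{-1} B = [7/15, 2/15, -1/3]^T
C A^{-1} B = 4/3
G(0) = D - C A^{-1} B = 0 - (4/3) = -4/3 ≈ -1.3333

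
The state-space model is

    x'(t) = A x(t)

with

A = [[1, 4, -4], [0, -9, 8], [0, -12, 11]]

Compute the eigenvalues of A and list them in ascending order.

-1, 1, 3

det(sI - A) = s^3 - (tr A)s^2 + (M11 + M22 + M33)s - det A, where Mii is the 2×2 principal minor of A obtained by deleting row i and column i.
tr A = 1 + (-9) + 11 = 3; M11 = (-9)·11 - 8·(-12) = -99 - (-96) = -3; M22 = 1·11 - (-4)·0 = 11 - 0 = 11; M33 = 1·(-9) - 4·0 = -9 - 0 = -9; sum of minors = -1.
det A = 1·((-9)·11 - 8·(-12)) - 4·(0·11 - 8·0) + (-4)·(0·(-12) - (-9)·0) = 1·(-3) - 4·0 + (-4)·0 = -3.
So p(s) = det(sI - A) = s^3 - 3s^2 - s + 3.
Rational-root test: any integer root divides 3. Testing small divisors, s = -1 works: p(-1) = -1 + (-3) + 1 + 3 = 0, so (s + 1) is a factor.
Dividing, p(s) = (s + 1)(s^2 - 4s + 3).
Factor s^2 - 4s + 3: two numbers with sum 4 and product 3 are 3 and 1, so s^2 - 4s + 3 = (s - 3)(s - 1).
Hence p(s) = (s - 3) (s - 1) (s + 1), with roots -1, 1, 3.
At least one eigenvalue has non-negative real part, so the system is not asymptotically stable.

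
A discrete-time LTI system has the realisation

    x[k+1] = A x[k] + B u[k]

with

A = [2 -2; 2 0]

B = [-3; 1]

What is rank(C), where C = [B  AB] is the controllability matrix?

AB = [[-8], [-6]]
Controllability matrix C = [B  AB] = [[-3, -8], [1, -6]]
det(C) = (-3)·(-6) - (-8)·1 = 18 - (-8) = 26 ≠ 0, so rank(C) = 2.
rank(C) = 2 = n, so the pair (A, B) is completely controllable.

2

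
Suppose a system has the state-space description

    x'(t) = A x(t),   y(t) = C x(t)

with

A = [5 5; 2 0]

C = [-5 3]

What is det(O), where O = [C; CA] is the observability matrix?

CA = [[-19, -25]]
Observability matrix O = [C; CA] = [[-5, 3], [-19, -25]]
det(O) = (-5)·(-25) - 3·(-19) = 125 - (-57) = 182
Since det(O) ≠ 0, rank(O) = 2 and the system is completely observable.

182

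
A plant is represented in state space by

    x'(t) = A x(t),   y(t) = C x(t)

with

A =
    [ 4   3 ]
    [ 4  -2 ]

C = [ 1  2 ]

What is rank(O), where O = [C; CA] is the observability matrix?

CA = [[12, -1]]
Observability matrix O = [C; CA] = [[1, 2], [12, -1]]
det(O) = 1·(-1) - 2·12 = -1 - 24 = -25 ≠ 0, so rank(O) = 2.
rank(O) = 2 = n, so the pair (A, C) is completely observable.

2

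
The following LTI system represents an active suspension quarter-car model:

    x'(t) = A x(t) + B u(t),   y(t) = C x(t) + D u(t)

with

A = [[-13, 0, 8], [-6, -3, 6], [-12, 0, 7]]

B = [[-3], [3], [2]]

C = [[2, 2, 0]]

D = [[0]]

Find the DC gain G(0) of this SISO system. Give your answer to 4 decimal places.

36.8000

G(0) = C(-A)^{-1}B + D = -C A^{-1} B + D.
det A = -15, so A^{-1} = (1/-15)·adj(A) = [[7/5, 0, -8/5], [2, -1/3, -2], [12/5, 0, -13/5]]
A^{-1} B = [-37/5, -11, -62/5]^T
C A^{-1} B = -184/5
G(0) = D - C A^{-1} B = 0 - (-184/5) = 184/5 ≈ 36.8000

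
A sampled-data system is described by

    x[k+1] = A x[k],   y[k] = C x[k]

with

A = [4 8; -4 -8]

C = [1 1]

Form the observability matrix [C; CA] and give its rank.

CA = [[0, 0]]
Observability matrix O = [C; CA] = [[1, 1], [0, 0]]
Every row of O is a scalar multiple of row 1 = [1, 1] (multipliers 1, 0), so the rows span a one-dimensional space.
O ≠ 0, hence rank(O) = 1.
rank(O) = 1 < n = 2, so the pair (A, C) is not completely observable.

1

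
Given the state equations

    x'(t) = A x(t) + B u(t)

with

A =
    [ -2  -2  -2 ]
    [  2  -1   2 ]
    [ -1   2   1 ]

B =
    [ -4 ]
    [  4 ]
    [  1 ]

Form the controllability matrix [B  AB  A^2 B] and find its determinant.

1236

AB = [[-2], [-10], [13]]
A^2B = [[-2], [32], [-5]]
Controllability matrix C = [B  AB  A^2B] = [[-4, -2, -2], [4, -10, 32], [1, 13, -5]]
Expanding along the first row, det(C) = (-4)·((-10)·(-5) - 32·13) - (-2)·(4·(-5) - 32·1) + (-2)·(4·13 - (-10)·1) = (-4)·(-366) - (-2)·(-52) + (-2)·62 = 1236
Since det(C) ≠ 0, rank(C) = 3 and the system is completely controllable.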